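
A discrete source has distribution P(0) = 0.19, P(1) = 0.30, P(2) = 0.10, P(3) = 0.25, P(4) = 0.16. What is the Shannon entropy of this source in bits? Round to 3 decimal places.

H = −Σ pᵢ log₂ pᵢ.
−0.19·log₂(0.19) = 0.4552
−0.30·log₂(0.30) = 0.5211
−0.10·log₂(0.10) = 0.3322
−0.25·log₂(0.25) = 0.5000
−0.16·log₂(0.16) = 0.4230
Sum ≈ 2.2315 → 2.232 bits.

2.232 bits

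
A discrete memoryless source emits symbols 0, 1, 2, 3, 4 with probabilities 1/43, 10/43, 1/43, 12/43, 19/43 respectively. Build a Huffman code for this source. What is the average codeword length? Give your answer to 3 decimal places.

Repeatedly combine the two least-probable nodes; the expected code length is the sum of the merged weights.
merge 1/43 + 1/43 → 2/43
merge 2/43 + 10/43 → 12/43
merge 12/43 + 12/43 → 24/43
merge 19/43 + 24/43 → 1
L = 2/43 + 12/43 + 24/43 + 1 = 81/43 ≈ 1.884 bits/symbol.

1.884 bits/symbol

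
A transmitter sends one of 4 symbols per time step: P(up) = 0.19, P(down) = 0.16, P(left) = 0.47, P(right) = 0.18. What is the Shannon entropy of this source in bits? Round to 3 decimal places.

H = −Σ pᵢ log₂ pᵢ.
−0.19·log₂(0.19) = 0.4552
−0.16·log₂(0.16) = 0.4230
−0.47·log₂(0.47) = 0.5120
−0.18·log₂(0.18) = 0.4453
Sum ≈ 1.8355 → 1.836 bits.

1.836 bits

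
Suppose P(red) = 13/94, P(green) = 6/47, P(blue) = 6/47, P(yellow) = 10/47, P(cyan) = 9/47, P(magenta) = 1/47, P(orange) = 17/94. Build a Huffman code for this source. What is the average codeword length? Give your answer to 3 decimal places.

Repeatedly combine the two least-probable nodes; the expected code length is the sum of the merged weights.
merge 1/47 + 6/47 → 7/47
merge 6/47 + 13/94 → 25/94
merge 7/47 + 17/94 → 31/94
merge 9/47 + 10/47 → 19/47
merge 25/94 + 31/94 → 28/47
merge 19/47 + 28/47 → 1
L = 7/47 + 25/94 + 31/94 + 19/47 + 28/47 + 1 = 129/47 ≈ 2.745 bits/symbol.

2.745 bits/symbol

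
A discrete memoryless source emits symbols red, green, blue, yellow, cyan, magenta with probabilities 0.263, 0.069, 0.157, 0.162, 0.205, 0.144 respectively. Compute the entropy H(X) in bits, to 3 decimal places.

2.489 bits

H = −Σ pᵢ log₂ pᵢ.
−0.263·log₂(0.263) = 0.5068
−0.069·log₂(0.069) = 0.2662
−0.157·log₂(0.157) = 0.4194
−0.162·log₂(0.162) = 0.4254
−0.205·log₂(0.205) = 0.4687
−0.144·log₂(0.144) = 0.4026
Sum ≈ 2.4890 → 2.489 bits.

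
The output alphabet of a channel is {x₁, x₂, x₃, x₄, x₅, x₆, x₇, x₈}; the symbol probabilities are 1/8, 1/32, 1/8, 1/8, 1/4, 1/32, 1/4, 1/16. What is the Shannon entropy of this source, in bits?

Each probability is a power of 1/2, so log₂(1/p) is an integer.
H = Σ p·log₂(1/p) = 1/8·3 + 1/32·5 + 1/8·3 + 1/8·3 + 1/4·2 + 1/32·5 + 1/4·2 + 1/16·4 = 2.6875 bits.

2.6875 bits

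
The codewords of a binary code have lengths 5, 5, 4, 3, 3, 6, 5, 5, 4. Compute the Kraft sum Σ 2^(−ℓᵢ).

With common denominator 2^6 = 64: Σ 2^(−ℓᵢ) = 2/64 + 2/64 + 4/64 + 8/64 + 8/64 + 1/64 + 2/64 + 2/64 + 4/64 = 33/64 = 0.515625.

0.515625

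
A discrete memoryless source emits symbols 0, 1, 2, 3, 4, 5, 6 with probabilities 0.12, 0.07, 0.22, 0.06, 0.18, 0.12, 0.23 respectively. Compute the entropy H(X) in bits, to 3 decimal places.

H = −Σ pᵢ log₂ pᵢ.
−0.12·log₂(0.12) = 0.3671
−0.07·log₂(0.07) = 0.2686
−0.22·log₂(0.22) = 0.4806
−0.06·log₂(0.06) = 0.2435
−0.18·log₂(0.18) = 0.4453
−0.12·log₂(0.12) = 0.3671
−0.23·log₂(0.23) = 0.4877
Sum ≈ 2.6598 → 2.660 bits.

2.660 bits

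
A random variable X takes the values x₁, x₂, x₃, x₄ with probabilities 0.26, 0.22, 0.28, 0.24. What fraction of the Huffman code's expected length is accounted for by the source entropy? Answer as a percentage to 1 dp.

99.7%

Entropy H = −Σ p log₂ p ≈ 1.9942 bits.
Huffman merges: 11/50+6/25→23/50; 13/50+7/25→27/50; 23/50+27/50→1. L = 2 ≈ 2.0000.
Efficiency = H/L = 1.9942/2.0000 = 99.7%.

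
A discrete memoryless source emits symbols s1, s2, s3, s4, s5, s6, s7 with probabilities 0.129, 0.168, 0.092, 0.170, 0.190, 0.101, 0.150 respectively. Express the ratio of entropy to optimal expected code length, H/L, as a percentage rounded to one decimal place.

Entropy H = −Σ p log₂ p ≈ 2.7646 bits.
Huffman merges: 23/250+101/1000→193/1000; 129/1000+3/20→279/1000; 21/125+17/100→169/500; 19/100+193/1000→383/1000; 279/1000+169/500→617/1000; 383/1000+617/1000→1. L = 281/100 ≈ 2.8100.
Efficiency = H/L = 2.7646/2.8100 = 98.4%.

98.4%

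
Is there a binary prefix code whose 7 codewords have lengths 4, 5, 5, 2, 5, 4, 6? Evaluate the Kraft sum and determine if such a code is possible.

0.484375; yes

With common denominator 2^6 = 64: Σ 2^(−ℓᵢ) = 4/64 + 2/64 + 2/64 + 16/64 + 2/64 + 4/64 + 1/64 = 31/64 = 0.484375.
Kraft's inequality requires Σ ≤ 1; here Σ = 0.484375 ≤ 1, so such a prefix code exists.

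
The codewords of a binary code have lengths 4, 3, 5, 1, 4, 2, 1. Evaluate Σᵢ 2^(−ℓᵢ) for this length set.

With common denominator 2^5 = 32: Σ 2^(−ℓᵢ) = 2/32 + 4/32 + 1/32 + 16/32 + 2/32 + 8/32 + 16/32 = 49/32 = 1.53125.

1.53125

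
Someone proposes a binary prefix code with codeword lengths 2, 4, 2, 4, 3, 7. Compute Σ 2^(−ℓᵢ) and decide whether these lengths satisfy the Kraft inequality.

With common denominator 2^7 = 128: Σ 2^(−ℓᵢ) = 32/128 + 8/128 + 32/128 + 8/128 + 16/128 + 1/128 = 97/128 = 0.7578125.
Kraft's inequality requires Σ ≤ 1; here Σ = 0.7578125 ≤ 1, so such a prefix code exists.

0.7578125; yes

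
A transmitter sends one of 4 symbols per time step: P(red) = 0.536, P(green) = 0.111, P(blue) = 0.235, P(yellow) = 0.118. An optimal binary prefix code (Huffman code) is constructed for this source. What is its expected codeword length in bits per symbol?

Repeatedly combine the two least-probable nodes; the expected code length is the sum of the merged weights.
merge 111/1000 + 59/500 → 229/1000
merge 229/1000 + 47/200 → 58/125
merge 58/125 + 67/125 → 1
L = 229/1000 + 58/125 + 1 = 1693/1000 = 1.693 bits/symbol.

1.693 bits/symbol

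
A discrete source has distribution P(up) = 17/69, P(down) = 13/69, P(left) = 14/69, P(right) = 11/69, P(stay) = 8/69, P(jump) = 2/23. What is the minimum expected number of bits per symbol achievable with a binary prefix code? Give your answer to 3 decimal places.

Repeatedly combine the two least-probable nodes; the expected code length is the sum of the merged weights.
merge 2/23 + 8/69 → 14/69
merge 11/69 + 13/69 → 8/23
merge 14/69 + 14/69 → 28/69
merge 17/69 + 8/23 → 41/69
merge 28/69 + 41/69 → 1
L = 14/69 + 8/23 + 28/69 + 41/69 + 1 = 176/69 ≈ 2.551 bits/symbol.

2.551 bits/symbol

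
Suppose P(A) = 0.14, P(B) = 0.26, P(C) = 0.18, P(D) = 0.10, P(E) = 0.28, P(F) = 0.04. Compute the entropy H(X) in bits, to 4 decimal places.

H = −Σ pᵢ log₂ pᵢ.
−0.14·log₂(0.14) = 0.3971
−0.26·log₂(0.26) = 0.5053
−0.18·log₂(0.18) = 0.4453
−0.10·log₂(0.10) = 0.3322
−0.28·log₂(0.28) = 0.5142
−0.04·log₂(0.04) = 0.1858
Sum ≈ 2.3799 → 2.3799 bits.

2.3799 bits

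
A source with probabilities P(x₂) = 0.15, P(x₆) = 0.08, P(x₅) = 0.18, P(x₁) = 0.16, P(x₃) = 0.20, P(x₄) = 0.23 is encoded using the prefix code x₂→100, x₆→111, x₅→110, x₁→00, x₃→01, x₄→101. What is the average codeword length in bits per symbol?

L̄ = Σ pᵢ·ℓᵢ = 0.15·3 + 0.08·3 + 0.18·3 + 0.16·2 + 0.20·2 + 0.23·3 = 2.64 bits/symbol.

2.64 bits/symbol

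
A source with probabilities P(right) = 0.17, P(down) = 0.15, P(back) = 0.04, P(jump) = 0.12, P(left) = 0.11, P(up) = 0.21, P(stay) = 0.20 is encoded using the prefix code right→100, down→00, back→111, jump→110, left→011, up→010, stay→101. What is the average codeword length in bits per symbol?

2.85 bits/symbol

L̄ = Σ pᵢ·ℓᵢ = 0.17·3 + 0.15·2 + 0.04·3 + 0.12·3 + 0.11·3 + 0.21·3 + 0.20·3 = 2.85 bits/symbol.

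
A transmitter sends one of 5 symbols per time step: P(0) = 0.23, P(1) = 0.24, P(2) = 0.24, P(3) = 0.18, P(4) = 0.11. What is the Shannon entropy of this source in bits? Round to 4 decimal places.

2.2715 bits

H = −Σ pᵢ log₂ pᵢ.
−0.23·log₂(0.23) = 0.4877
−0.24·log₂(0.24) = 0.4941
−0.24·log₂(0.24) = 0.4941
−0.18·log₂(0.18) = 0.4453
−0.11·log₂(0.11) = 0.3503
Sum ≈ 2.2715 → 2.2715 bits.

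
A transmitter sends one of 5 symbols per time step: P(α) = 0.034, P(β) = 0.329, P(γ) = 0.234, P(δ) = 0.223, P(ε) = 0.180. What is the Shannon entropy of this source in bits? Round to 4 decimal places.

2.1119 bits

H = −Σ pᵢ log₂ pᵢ.
−0.034·log₂(0.034) = 0.1659
−0.329·log₂(0.329) = 0.5277
−0.234·log₂(0.234) = 0.4903
−0.223·log₂(0.223) = 0.4828
−0.180·log₂(0.180) = 0.4453
Sum ≈ 2.1119 → 2.1119 bits.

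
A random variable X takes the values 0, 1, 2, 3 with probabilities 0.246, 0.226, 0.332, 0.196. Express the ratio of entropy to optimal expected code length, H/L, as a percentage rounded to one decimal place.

Entropy H = −Σ p log₂ p ≈ 1.9716 bits.
Huffman merges: 49/250+113/500→211/500; 123/500+83/250→289/500; 211/500+289/500→1. L = 2 ≈ 2.0000.
Efficiency = H/L = 1.9716/2.0000 = 98.6%.

98.6%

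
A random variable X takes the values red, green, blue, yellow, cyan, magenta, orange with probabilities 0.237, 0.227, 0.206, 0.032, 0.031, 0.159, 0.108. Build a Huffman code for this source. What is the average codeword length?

Repeatedly combine the two least-probable nodes; the expected code length is the sum of the merged weights.
merge 31/1000 + 4/125 → 63/1000
merge 63/1000 + 27/250 → 171/1000
merge 159/1000 + 171/1000 → 33/100
merge 103/500 + 227/1000 → 433/1000
merge 237/1000 + 33/100 → 567/1000
merge 433/1000 + 567/1000 → 1
L = 63/1000 + 171/1000 + 33/100 + 433/1000 + 567/1000 + 1 = 641/250 = 2.564 bits/symbol.

2.564 bits/symbol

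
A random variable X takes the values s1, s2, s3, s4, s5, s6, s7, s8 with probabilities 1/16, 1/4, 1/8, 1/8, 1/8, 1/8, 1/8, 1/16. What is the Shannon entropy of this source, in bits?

2.875 bits

Each probability is a power of 1/2, so log₂(1/p) is an integer.
H = Σ p·log₂(1/p) = 1/16·4 + 1/4·2 + 1/8·3 + 1/8·3 + 1/8·3 + 1/8·3 + 1/8·3 + 1/16·4 = 2.875 bits.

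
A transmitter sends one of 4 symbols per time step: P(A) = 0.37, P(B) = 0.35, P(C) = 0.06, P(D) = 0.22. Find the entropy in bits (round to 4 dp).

H = −Σ pᵢ log₂ pᵢ.
−0.37·log₂(0.37) = 0.5307
−0.35·log₂(0.35) = 0.5301
−0.06·log₂(0.06) = 0.2435
−0.22·log₂(0.22) = 0.4806
Sum ≈ 1.7849 → 1.7849 bits.

1.7849 bits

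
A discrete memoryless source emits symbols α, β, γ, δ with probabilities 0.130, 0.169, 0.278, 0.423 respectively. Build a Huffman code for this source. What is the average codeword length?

1.876 bits/symbol

Repeatedly combine the two least-probable nodes; the expected code length is the sum of the merged weights.
merge 13/100 + 169/1000 → 299/1000
merge 139/500 + 299/1000 → 577/1000
merge 423/1000 + 577/1000 → 1
L = 299/1000 + 577/1000 + 1 = 469/250 = 1.876 bits/symbol.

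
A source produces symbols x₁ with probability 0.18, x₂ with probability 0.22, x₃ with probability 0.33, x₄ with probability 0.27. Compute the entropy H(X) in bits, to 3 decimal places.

H = −Σ pᵢ log₂ pᵢ.
−0.18·log₂(0.18) = 0.4453
−0.22·log₂(0.22) = 0.4806
−0.33·log₂(0.33) = 0.5278
−0.27·log₂(0.27) = 0.5100
Sum ≈ 1.9637 → 1.964 bits.

1.964 bits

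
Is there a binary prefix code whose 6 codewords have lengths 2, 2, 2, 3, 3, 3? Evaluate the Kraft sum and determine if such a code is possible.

With common denominator 2^3 = 8: Σ 2^(−ℓᵢ) = 2/8 + 2/8 + 2/8 + 1/8 + 1/8 + 1/8 = 9/8 = 1.125.
Kraft's inequality requires Σ ≤ 1; here Σ = 1.125 > 1, so no such prefix code exists.

1.125; no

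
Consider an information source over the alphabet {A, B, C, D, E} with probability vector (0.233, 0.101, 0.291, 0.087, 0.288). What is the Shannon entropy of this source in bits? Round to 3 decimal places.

H = −Σ pᵢ log₂ pᵢ.
−0.233·log₂(0.233) = 0.4897
−0.101·log₂(0.101) = 0.3341
−0.291·log₂(0.291) = 0.5182
−0.087·log₂(0.087) = 0.3065
−0.288·log₂(0.288) = 0.5172
Sum ≈ 2.1657 → 2.166 bits.

2.166 bits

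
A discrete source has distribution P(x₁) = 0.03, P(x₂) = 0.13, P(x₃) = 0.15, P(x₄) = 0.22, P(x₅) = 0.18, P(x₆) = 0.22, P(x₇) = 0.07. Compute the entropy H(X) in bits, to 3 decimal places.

H = −Σ pᵢ log₂ pᵢ.
−0.03·log₂(0.03) = 0.1518
−0.13·log₂(0.13) = 0.3826
−0.15·log₂(0.15) = 0.4105
−0.22·log₂(0.22) = 0.4806
−0.18·log₂(0.18) = 0.4453
−0.22·log₂(0.22) = 0.4806
−0.07·log₂(0.07) = 0.2686
Sum ≈ 2.6200 → 2.620 bits.

2.620 bits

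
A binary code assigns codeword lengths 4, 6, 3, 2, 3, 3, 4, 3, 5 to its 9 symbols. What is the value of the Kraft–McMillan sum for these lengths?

0.921875

With common denominator 2^6 = 64: Σ 2^(−ℓᵢ) = 4/64 + 1/64 + 8/64 + 16/64 + 8/64 + 8/64 + 4/64 + 8/64 + 2/64 = 59/64 = 0.921875.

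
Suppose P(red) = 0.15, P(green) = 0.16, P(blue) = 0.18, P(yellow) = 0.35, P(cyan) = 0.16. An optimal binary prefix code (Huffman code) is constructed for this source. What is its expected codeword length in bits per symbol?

2.3 bits/symbol

Repeatedly combine the two least-probable nodes; the expected code length is the sum of the merged weights.
merge 3/20 + 4/25 → 31/100
merge 4/25 + 9/50 → 17/50
merge 31/100 + 17/50 → 13/20
merge 7/20 + 13/20 → 1
L = 31/100 + 17/50 + 13/20 + 1 = 23/10 = 2.3 bits/symbol.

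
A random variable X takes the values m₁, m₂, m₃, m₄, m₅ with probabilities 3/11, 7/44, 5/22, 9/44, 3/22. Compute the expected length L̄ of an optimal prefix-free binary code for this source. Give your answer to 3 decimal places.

2.295 bits/symbol

Repeatedly combine the two least-probable nodes; the expected code length is the sum of the merged weights.
merge 3/22 + 7/44 → 13/44
merge 9/44 + 5/22 → 19/44
merge 3/11 + 13/44 → 25/44
merge 19/44 + 25/44 → 1
L = 13/44 + 19/44 + 25/44 + 1 = 101/44 ≈ 2.295 bits/symbol.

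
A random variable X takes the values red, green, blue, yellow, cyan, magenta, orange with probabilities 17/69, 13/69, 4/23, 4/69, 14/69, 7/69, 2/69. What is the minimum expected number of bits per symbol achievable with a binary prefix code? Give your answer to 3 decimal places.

2.638 bits/symbol

Repeatedly combine the two least-probable nodes; the expected code length is the sum of the merged weights.
merge 2/69 + 4/69 → 2/23
merge 2/23 + 7/69 → 13/69
merge 4/23 + 13/69 → 25/69
merge 13/69 + 14/69 → 9/23
merge 17/69 + 25/69 → 14/23
merge 9/23 + 14/23 → 1
L = 2/23 + 13/69 + 25/69 + 9/23 + 14/23 + 1 = 182/69 ≈ 2.638 bits/symbol.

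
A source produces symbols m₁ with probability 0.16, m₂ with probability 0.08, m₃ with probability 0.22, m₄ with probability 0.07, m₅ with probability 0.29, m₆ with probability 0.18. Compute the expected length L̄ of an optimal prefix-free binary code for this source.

2.46 bits/symbol

Repeatedly combine the two least-probable nodes; the expected code length is the sum of the merged weights.
merge 7/100 + 2/25 → 3/20
merge 3/20 + 4/25 → 31/100
merge 9/50 + 11/50 → 2/5
merge 29/100 + 31/100 → 3/5
merge 2/5 + 3/5 → 1
L = 3/20 + 31/100 + 2/5 + 3/5 + 1 = 123/50 = 2.46 bits/symbol.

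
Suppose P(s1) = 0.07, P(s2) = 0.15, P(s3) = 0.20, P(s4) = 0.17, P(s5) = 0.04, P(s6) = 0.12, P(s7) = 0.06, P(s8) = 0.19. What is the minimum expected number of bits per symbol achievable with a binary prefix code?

Repeatedly combine the two least-probable nodes; the expected code length is the sum of the merged weights.
merge 1/25 + 3/50 → 1/10
merge 7/100 + 1/10 → 17/100
merge 3/25 + 3/20 → 27/100
merge 17/100 + 17/100 → 17/50
merge 19/100 + 1/5 → 39/100
merge 27/100 + 17/50 → 61/100
merge 39/100 + 61/100 → 1
L = 1/10 + 17/100 + 27/100 + 17/50 + 39/100 + 61/100 + 1 = 72/25 = 2.88 bits/symbol.

2.88 bits/symbol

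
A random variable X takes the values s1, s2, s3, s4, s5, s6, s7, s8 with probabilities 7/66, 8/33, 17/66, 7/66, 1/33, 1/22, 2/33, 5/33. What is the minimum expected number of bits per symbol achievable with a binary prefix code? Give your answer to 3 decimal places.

2.712 bits/symbol

Repeatedly combine the two least-probable nodes; the expected code length is the sum of the merged weights.
merge 1/33 + 1/22 → 5/66
merge 2/33 + 5/66 → 3/22
merge 7/66 + 7/66 → 7/33
merge 3/22 + 5/33 → 19/66
merge 7/33 + 8/33 → 5/11
merge 17/66 + 19/66 → 6/11
merge 5/11 + 6/11 → 1
L = 5/66 + 3/22 + 7/33 + 19/66 + 5/11 + 6/11 + 1 = 179/66 ≈ 2.712 bits/symbol.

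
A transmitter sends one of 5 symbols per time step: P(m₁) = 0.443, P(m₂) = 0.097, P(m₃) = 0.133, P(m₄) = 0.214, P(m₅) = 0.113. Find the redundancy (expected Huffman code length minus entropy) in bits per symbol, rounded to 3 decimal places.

Entropy H = −Σ p log₂ p ≈ 2.0654 bits.
Huffman merges: 97/1000+113/1000→21/100; 133/1000+21/100→343/1000; 107/500+343/1000→557/1000; 443/1000+557/1000→1. L = 211/100 ≈ 2.1100.
L − H = 2.1100 − 2.0654 = 0.045 bits.

0.045 bits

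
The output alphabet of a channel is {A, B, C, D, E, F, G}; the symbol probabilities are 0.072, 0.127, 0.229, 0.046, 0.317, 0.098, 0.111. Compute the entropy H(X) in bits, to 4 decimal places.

2.5486 bits

H = −Σ pᵢ log₂ pᵢ.
−0.072·log₂(0.072) = 0.2733
−0.127·log₂(0.127) = 0.3781
−0.229·log₂(0.229) = 0.4870
−0.046·log₂(0.046) = 0.2043
−0.317·log₂(0.317) = 0.5254
−0.098·log₂(0.098) = 0.3284
−0.111·log₂(0.111) = 0.3520
Sum ≈ 2.5486 → 2.5486 bits.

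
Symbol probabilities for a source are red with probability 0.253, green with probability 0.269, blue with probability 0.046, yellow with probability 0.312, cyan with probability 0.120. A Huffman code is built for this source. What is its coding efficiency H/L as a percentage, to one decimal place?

97.3%

Entropy H = −Σ p log₂ p ≈ 2.1069 bits.
Huffman merges: 23/500+3/25→83/500; 83/500+253/1000→419/1000; 269/1000+39/125→581/1000; 419/1000+581/1000→1. L = 1083/500 ≈ 2.1660.
Efficiency = H/L = 2.1069/2.1660 = 97.3%.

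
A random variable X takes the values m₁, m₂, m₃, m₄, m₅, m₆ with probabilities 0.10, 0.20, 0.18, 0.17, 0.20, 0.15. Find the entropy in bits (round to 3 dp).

H = −Σ pᵢ log₂ pᵢ.
−0.10·log₂(0.10) = 0.3322
−0.20·log₂(0.20) = 0.4644
−0.18·log₂(0.18) = 0.4453
−0.17·log₂(0.17) = 0.4346
−0.20·log₂(0.20) = 0.4644
−0.15·log₂(0.15) = 0.4105
Sum ≈ 2.5514 → 2.551 bits.

2.551 bits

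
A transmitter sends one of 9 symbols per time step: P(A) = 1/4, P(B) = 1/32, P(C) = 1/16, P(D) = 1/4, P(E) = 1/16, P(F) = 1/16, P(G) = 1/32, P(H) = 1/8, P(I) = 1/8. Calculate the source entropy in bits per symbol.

2.8125 bits

Each probability is a power of 1/2, so log₂(1/p) is an integer.
H = Σ p·log₂(1/p) = 1/4·2 + 1/32·5 + 1/16·4 + 1/4·2 + 1/16·4 + 1/16·4 + 1/32·5 + 1/8·3 + 1/8·3 = 2.8125 bits.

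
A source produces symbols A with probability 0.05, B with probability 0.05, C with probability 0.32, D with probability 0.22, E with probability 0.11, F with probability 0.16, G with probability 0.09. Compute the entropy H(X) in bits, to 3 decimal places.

2.525 bits

H = −Σ pᵢ log₂ pᵢ.
−0.05·log₂(0.05) = 0.2161
−0.05·log₂(0.05) = 0.2161
−0.32·log₂(0.32) = 0.5260
−0.22·log₂(0.22) = 0.4806
−0.11·log₂(0.11) = 0.3503
−0.16·log₂(0.16) = 0.4230
−0.09·log₂(0.09) = 0.3127
Sum ≈ 2.5248 → 2.525 bits.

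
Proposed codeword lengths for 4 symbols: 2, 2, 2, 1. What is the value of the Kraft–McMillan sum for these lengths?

1.25

With common denominator 2^2 = 4: Σ 2^(−ℓᵢ) = 1/4 + 1/4 + 1/4 + 2/4 = 5/4 = 1.25.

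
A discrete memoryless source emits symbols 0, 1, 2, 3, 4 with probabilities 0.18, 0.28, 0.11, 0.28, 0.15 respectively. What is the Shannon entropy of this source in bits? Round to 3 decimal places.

2.235 bits

H = −Σ pᵢ log₂ pᵢ.
−0.18·log₂(0.18) = 0.4453
−0.28·log₂(0.28) = 0.5142
−0.11·log₂(0.11) = 0.3503
−0.28·log₂(0.28) = 0.5142
−0.15·log₂(0.15) = 0.4105
Sum ≈ 2.2346 → 2.235 bits.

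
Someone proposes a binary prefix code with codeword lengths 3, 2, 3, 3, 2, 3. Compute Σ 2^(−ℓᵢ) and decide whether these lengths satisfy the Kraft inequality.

1; yes

With common denominator 2^3 = 8: Σ 2^(−ℓᵢ) = 1/8 + 2/8 + 1/8 + 1/8 + 2/8 + 1/8 = 8/8 = 1.
Kraft's inequality requires Σ ≤ 1; here Σ = 1 ≤ 1, so such a prefix code exists.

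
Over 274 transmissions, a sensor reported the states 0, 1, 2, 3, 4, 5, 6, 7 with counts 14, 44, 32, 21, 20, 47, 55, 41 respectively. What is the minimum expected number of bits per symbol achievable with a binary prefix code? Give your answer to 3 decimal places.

2.923 bits/symbol

Probabilities are the counts divided by 274.
Repeatedly combine the two least-probable nodes; the expected code length is the sum of the merged weights.
merge 7/137 + 10/137 → 17/137
merge 21/274 + 16/137 → 53/274
merge 17/137 + 41/274 → 75/274
merge 22/137 + 47/274 → 91/274
merge 53/274 + 55/274 → 54/137
merge 75/274 + 91/274 → 83/137
merge 54/137 + 83/137 → 1
L = 17/137 + 53/274 + 75/274 + 91/274 + 54/137 + 83/137 + 1 = 801/274 ≈ 2.923 bits/symbol.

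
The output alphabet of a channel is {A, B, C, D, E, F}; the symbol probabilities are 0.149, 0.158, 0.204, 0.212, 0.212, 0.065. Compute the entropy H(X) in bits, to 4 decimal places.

2.5029 bits

H = −Σ pᵢ log₂ pᵢ.
−0.149·log₂(0.149) = 0.4092
−0.158·log₂(0.158) = 0.4206
−0.204·log₂(0.204) = 0.4678
−0.212·log₂(0.212) = 0.4744
−0.212·log₂(0.212) = 0.4744
−0.065·log₂(0.065) = 0.2563
Sum ≈ 2.5029 → 2.5029 bits.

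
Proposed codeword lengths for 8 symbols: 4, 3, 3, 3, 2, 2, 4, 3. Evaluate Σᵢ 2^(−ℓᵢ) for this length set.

1.125

With common denominator 2^4 = 16: Σ 2^(−ℓᵢ) = 1/16 + 2/16 + 2/16 + 2/16 + 4/16 + 4/16 + 1/16 + 2/16 = 18/16 = 1.125.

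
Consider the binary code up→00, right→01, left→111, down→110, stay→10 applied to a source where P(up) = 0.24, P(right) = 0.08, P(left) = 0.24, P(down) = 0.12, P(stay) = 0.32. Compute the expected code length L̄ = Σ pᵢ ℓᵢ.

L̄ = Σ pᵢ·ℓᵢ = 0.24·2 + 0.08·2 + 0.24·3 + 0.12·3 + 0.32·2 = 2.36 bits/symbol.

2.36 bits/symbol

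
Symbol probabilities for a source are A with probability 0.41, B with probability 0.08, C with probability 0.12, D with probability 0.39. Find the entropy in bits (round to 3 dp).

1.716 bits

H = −Σ pᵢ log₂ pᵢ.
−0.41·log₂(0.41) = 0.5274
−0.08·log₂(0.08) = 0.2915
−0.12·log₂(0.12) = 0.3671
−0.39·log₂(0.39) = 0.5298
Sum ≈ 1.7158 → 1.716 bits.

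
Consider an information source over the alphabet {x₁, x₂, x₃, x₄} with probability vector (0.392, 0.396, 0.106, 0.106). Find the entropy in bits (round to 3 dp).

1.745 bits

H = −Σ pᵢ log₂ pᵢ.
−0.392·log₂(0.392) = 0.5296
−0.396·log₂(0.396) = 0.5292
−0.106·log₂(0.106) = 0.3432
−0.106·log₂(0.106) = 0.3432
Sum ≈ 1.7453 → 1.745 bits.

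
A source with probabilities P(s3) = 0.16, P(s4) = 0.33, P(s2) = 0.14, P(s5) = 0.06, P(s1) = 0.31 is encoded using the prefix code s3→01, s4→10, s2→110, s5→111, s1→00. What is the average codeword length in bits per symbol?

L̄ = Σ pᵢ·ℓᵢ = 0.16·2 + 0.33·2 + 0.14·3 + 0.06·3 + 0.31·2 = 2.2 bits/symbol.

2.2 bits/symbol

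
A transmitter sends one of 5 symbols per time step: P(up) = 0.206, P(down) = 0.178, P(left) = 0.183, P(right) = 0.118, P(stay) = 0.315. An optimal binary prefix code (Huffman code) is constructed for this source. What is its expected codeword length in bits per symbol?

Repeatedly combine the two least-probable nodes; the expected code length is the sum of the merged weights.
merge 59/500 + 89/500 → 37/125
merge 183/1000 + 103/500 → 389/1000
merge 37/125 + 63/200 → 611/1000
merge 389/1000 + 611/1000 → 1
L = 37/125 + 389/1000 + 611/1000 + 1 = 287/125 = 2.296 bits/symbol.

2.296 bits/symbol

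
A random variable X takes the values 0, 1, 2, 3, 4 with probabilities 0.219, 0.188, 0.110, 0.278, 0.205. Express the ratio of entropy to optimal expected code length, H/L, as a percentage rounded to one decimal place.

Entropy H = −Σ p log₂ p ≈ 2.2655 bits.
Huffman merges: 11/100+47/250→149/500; 41/200+219/1000→53/125; 139/500+149/500→72/125; 53/125+72/125→1. L = 1149/500 ≈ 2.2980.
Efficiency = H/L = 2.2655/2.2980 = 98.6%.

98.6%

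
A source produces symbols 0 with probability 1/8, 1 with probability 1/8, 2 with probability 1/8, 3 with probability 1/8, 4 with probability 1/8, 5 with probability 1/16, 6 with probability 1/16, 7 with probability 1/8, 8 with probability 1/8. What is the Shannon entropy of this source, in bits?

3.125 bits

Each probability is a power of 1/2, so log₂(1/p) is an integer.
H = Σ p·log₂(1/p) = 1/8·3 + 1/8·3 + 1/8·3 + 1/8·3 + 1/8·3 + 1/16·4 + 1/16·4 + 1/8·3 + 1/8·3 = 3.125 bits.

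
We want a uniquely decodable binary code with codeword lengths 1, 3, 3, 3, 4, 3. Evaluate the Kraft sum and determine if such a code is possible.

With common denominator 2^4 = 16: Σ 2^(−ℓᵢ) = 8/16 + 2/16 + 2/16 + 2/16 + 1/16 + 2/16 = 17/16 = 1.0625.
Kraft's inequality requires Σ ≤ 1; here Σ = 1.0625 > 1, so no such prefix code exists.

1.0625; no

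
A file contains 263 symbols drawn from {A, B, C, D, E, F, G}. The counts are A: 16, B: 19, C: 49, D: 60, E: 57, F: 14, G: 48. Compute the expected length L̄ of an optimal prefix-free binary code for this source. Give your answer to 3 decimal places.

2.669 bits/symbol

Probabilities are the counts divided by 263.
Repeatedly combine the two least-probable nodes; the expected code length is the sum of the merged weights.
merge 14/263 + 16/263 → 30/263
merge 19/263 + 30/263 → 49/263
merge 48/263 + 49/263 → 97/263
merge 49/263 + 57/263 → 106/263
merge 60/263 + 97/263 → 157/263
merge 106/263 + 157/263 → 1
L = 30/263 + 49/263 + 97/263 + 106/263 + 157/263 + 1 = 702/263 ≈ 2.669 bits/symbol.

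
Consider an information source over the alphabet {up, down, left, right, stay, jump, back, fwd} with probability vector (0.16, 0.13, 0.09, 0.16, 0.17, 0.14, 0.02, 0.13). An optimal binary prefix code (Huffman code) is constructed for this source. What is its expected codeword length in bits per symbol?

2.94 bits/symbol

Repeatedly combine the two least-probable nodes; the expected code length is the sum of the merged weights.
merge 1/50 + 9/100 → 11/100
merge 11/100 + 13/100 → 6/25
merge 13/100 + 7/50 → 27/100
merge 4/25 + 4/25 → 8/25
merge 17/100 + 6/25 → 41/100
merge 27/100 + 8/25 → 59/100
merge 41/100 + 59/100 → 1
L = 11/100 + 6/25 + 27/100 + 8/25 + 41/100 + 59/100 + 1 = 147/50 = 2.94 bits/symbol.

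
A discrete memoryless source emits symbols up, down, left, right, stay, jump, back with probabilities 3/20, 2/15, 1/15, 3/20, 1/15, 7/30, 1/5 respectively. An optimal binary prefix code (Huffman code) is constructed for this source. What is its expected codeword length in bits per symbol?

Repeatedly combine the two least-probable nodes; the expected code length is the sum of the merged weights.
merge 1/15 + 1/15 → 2/15
merge 2/15 + 2/15 → 4/15
merge 3/20 + 3/20 → 3/10
merge 1/5 + 7/30 → 13/30
merge 4/15 + 3/10 → 17/30
merge 13/30 + 17/30 → 1
L = 2/15 + 4/15 + 3/10 + 13/30 + 17/30 + 1 = 27/10 = 2.7 bits/symbol.

2.7 bits/symbol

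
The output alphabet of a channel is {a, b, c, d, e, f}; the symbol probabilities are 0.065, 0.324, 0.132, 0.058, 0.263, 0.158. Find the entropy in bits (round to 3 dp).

2.334 bits

H = −Σ pᵢ log₂ pᵢ.
−0.065·log₂(0.065) = 0.2563
−0.324·log₂(0.324) = 0.5268
−0.132·log₂(0.132) = 0.3856
−0.058·log₂(0.058) = 0.2383
−0.263·log₂(0.263) = 0.5068
−0.158·log₂(0.158) = 0.4206
Sum ≈ 2.3344 → 2.334 bits.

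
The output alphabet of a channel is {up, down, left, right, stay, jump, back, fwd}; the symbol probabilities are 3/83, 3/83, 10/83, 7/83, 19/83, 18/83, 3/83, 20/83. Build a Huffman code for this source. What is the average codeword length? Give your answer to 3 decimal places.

Repeatedly combine the two least-probable nodes; the expected code length is the sum of the merged weights.
merge 3/83 + 3/83 → 6/83
merge 3/83 + 6/83 → 9/83
merge 7/83 + 9/83 → 16/83
merge 10/83 + 16/83 → 26/83
merge 18/83 + 19/83 → 37/83
merge 20/83 + 26/83 → 46/83
merge 37/83 + 46/83 → 1
L = 6/83 + 9/83 + 16/83 + 26/83 + 37/83 + 46/83 + 1 = 223/83 ≈ 2.687 bits/symbol.

2.687 bits/symbol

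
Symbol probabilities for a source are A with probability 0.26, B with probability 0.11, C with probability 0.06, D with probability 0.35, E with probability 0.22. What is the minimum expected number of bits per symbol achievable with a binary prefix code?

2.17 bits/symbol

Repeatedly combine the two least-probable nodes; the expected code length is the sum of the merged weights.
merge 3/50 + 11/100 → 17/100
merge 17/100 + 11/50 → 39/100
merge 13/50 + 7/20 → 61/100
merge 39/100 + 61/100 → 1
L = 17/100 + 39/100 + 61/100 + 1 = 217/100 = 2.17 bits/symbol.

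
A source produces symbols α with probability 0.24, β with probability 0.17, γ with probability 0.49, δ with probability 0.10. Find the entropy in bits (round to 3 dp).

1.765 bits

H = −Σ pᵢ log₂ pᵢ.
−0.24·log₂(0.24) = 0.4941
−0.17·log₂(0.17) = 0.4346
−0.49·log₂(0.49) = 0.5043
−0.10·log₂(0.10) = 0.3322
Sum ≈ 1.7652 → 1.765 bits.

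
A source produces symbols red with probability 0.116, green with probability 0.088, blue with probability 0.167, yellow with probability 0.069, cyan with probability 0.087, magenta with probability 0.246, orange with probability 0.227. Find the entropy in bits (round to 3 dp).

H = −Σ pᵢ log₂ pᵢ.
−0.116·log₂(0.116) = 0.3605
−0.088·log₂(0.088) = 0.3086
−0.167·log₂(0.167) = 0.4312
−0.069·log₂(0.069) = 0.2662
−0.087·log₂(0.087) = 0.3065
−0.246·log₂(0.246) = 0.4977
−0.227·log₂(0.227) = 0.4856
Sum ≈ 2.6562 → 2.656 bits.

2.656 bits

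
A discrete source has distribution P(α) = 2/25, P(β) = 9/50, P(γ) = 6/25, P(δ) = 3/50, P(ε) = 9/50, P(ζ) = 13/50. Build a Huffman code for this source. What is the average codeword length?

2.46 bits/symbol

Repeatedly combine the two least-probable nodes; the expected code length is the sum of the merged weights.
merge 3/50 + 2/25 → 7/50
merge 7/50 + 9/50 → 8/25
merge 9/50 + 6/25 → 21/50
merge 13/50 + 8/25 → 29/50
merge 21/50 + 29/50 → 1
L = 7/50 + 8/25 + 21/50 + 29/50 + 1 = 123/50 = 2.46 bits/symbol.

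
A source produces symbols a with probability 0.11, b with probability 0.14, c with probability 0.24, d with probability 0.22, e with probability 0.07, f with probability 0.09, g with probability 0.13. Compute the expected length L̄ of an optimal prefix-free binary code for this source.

Repeatedly combine the two least-probable nodes; the expected code length is the sum of the merged weights.
merge 7/100 + 9/100 → 4/25
merge 11/100 + 13/100 → 6/25
merge 7/50 + 4/25 → 3/10
merge 11/50 + 6/25 → 23/50
merge 6/25 + 3/10 → 27/50
merge 23/50 + 27/50 → 1
L = 4/25 + 6/25 + 3/10 + 23/50 + 27/50 + 1 = 27/10 = 2.7 bits/symbol.

2.7 bits/symbol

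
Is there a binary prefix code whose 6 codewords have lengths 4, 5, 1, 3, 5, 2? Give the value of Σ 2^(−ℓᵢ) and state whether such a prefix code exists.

With common denominator 2^5 = 32: Σ 2^(−ℓᵢ) = 2/32 + 1/32 + 16/32 + 4/32 + 1/32 + 8/32 = 32/32 = 1.
Kraft's inequality requires Σ ≤ 1; here Σ = 1 ≤ 1, so such a prefix code exists.

1; yes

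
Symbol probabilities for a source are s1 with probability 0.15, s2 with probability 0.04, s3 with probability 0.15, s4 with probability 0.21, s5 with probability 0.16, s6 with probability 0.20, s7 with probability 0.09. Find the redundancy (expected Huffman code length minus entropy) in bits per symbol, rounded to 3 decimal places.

0.040 bits

Entropy H = −Σ p log₂ p ≈ 2.6797 bits.
Huffman merges: 1/25+9/100→13/100; 13/100+3/20→7/25; 3/20+4/25→31/100; 1/5+21/100→41/100; 7/25+31/100→59/100; 41/100+59/100→1. L = 68/25 ≈ 2.7200.
L − H = 2.7200 − 2.6797 = 0.040 bits.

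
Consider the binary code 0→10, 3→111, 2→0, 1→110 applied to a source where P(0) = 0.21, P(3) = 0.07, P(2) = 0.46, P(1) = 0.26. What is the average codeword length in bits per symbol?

L̄ = Σ pᵢ·ℓᵢ = 0.21·2 + 0.07·3 + 0.46·1 + 0.26·3 = 1.87 bits/symbol.

1.87 bits/symbol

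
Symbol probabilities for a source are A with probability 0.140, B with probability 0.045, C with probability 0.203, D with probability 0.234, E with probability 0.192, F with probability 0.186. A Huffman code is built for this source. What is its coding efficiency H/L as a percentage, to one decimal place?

96.4%

Entropy H = −Σ p log₂ p ≈ 2.4642 bits.
Huffman merges: 9/200+7/50→37/200; 37/200+93/500→371/1000; 24/125+203/1000→79/200; 117/500+371/1000→121/200; 79/200+121/200→1. L = 639/250 ≈ 2.5560.
Efficiency = H/L = 2.4642/2.5560 = 96.4%.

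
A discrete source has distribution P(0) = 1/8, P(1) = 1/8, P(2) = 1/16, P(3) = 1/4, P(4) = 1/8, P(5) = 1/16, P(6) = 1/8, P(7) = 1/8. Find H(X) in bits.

2.875 bits

Each probability is a power of 1/2, so log₂(1/p) is an integer.
H = Σ p·log₂(1/p) = 1/8·3 + 1/8·3 + 1/16·4 + 1/4·2 + 1/8·3 + 1/16·4 + 1/8·3 + 1/8·3 = 2.875 bits.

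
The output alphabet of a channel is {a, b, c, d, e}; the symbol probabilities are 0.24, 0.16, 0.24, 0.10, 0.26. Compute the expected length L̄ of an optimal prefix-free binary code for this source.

Repeatedly combine the two least-probable nodes; the expected code length is the sum of the merged weights.
merge 1/10 + 4/25 → 13/50
merge 6/25 + 6/25 → 12/25
merge 13/50 + 13/50 → 13/25
merge 12/25 + 13/25 → 1
L = 13/50 + 12/25 + 13/25 + 1 = 113/50 = 2.26 bits/symbol.

2.26 bits/symbol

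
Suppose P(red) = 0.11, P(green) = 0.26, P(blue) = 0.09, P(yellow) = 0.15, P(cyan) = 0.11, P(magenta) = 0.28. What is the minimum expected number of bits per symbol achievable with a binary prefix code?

2.46 bits/symbol

Repeatedly combine the two least-probable nodes; the expected code length is the sum of the merged weights.
merge 9/100 + 11/100 → 1/5
merge 11/100 + 3/20 → 13/50
merge 1/5 + 13/50 → 23/50
merge 13/50 + 7/25 → 27/50
merge 23/50 + 27/50 → 1
L = 1/5 + 13/50 + 23/50 + 27/50 + 1 = 123/50 = 2.46 bits/symbol.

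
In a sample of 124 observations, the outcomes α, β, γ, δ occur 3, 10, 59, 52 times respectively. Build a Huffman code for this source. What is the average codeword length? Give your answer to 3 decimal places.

Probabilities are the counts divided by 124.
Repeatedly combine the two least-probable nodes; the expected code length is the sum of the merged weights.
merge 3/124 + 5/62 → 13/124
merge 13/124 + 13/31 → 65/124
merge 59/124 + 65/124 → 1
L = 13/124 + 65/124 + 1 = 101/62 ≈ 1.629 bits/symbol.

1.629 bits/symbol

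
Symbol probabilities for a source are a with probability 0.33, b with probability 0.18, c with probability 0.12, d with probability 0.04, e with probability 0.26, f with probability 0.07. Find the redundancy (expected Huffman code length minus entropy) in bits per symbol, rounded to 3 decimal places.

0.040 bits

Entropy H = −Σ p log₂ p ≈ 2.2998 bits.
Huffman merges: 1/25+7/100→11/100; 11/100+3/25→23/100; 9/50+23/100→41/100; 13/50+33/100→59/100; 41/100+59/100→1. L = 117/50 ≈ 2.3400.
L − H = 2.3400 − 2.2998 = 0.040 bits.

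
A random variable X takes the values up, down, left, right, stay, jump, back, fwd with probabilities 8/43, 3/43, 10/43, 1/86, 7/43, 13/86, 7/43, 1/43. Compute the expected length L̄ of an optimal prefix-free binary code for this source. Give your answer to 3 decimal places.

2.721 bits/symbol

Repeatedly combine the two least-probable nodes; the expected code length is the sum of the merged weights.
merge 1/86 + 1/43 → 3/86
merge 3/86 + 3/43 → 9/86
merge 9/86 + 13/86 → 11/43
merge 7/43 + 7/43 → 14/43
merge 8/43 + 10/43 → 18/43
merge 11/43 + 14/43 → 25/43
merge 18/43 + 25/43 → 1
L = 3/86 + 9/86 + 11/43 + 14/43 + 18/43 + 25/43 + 1 = 117/43 ≈ 2.721 bits/symbol.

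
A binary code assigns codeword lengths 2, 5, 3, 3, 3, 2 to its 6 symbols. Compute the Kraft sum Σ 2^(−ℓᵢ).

0.90625

With common denominator 2^5 = 32: Σ 2^(−ℓᵢ) = 8/32 + 1/32 + 4/32 + 4/32 + 4/32 + 8/32 = 29/32 = 0.90625.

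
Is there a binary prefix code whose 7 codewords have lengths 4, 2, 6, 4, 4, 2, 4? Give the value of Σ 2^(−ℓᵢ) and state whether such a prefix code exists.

With common denominator 2^6 = 64: Σ 2^(−ℓᵢ) = 4/64 + 16/64 + 1/64 + 4/64 + 4/64 + 16/64 + 4/64 = 49/64 = 0.765625.
Kraft's inequality requires Σ ≤ 1; here Σ = 0.765625 ≤ 1, so such a prefix code exists.

0.765625; yes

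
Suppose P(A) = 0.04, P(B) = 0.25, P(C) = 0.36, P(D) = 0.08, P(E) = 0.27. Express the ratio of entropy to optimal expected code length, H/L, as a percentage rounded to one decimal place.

Entropy H = −Σ p log₂ p ≈ 2.0179 bits.
Huffman merges: 1/25+2/25→3/25; 3/25+1/4→37/100; 27/100+9/25→63/100; 37/100+63/100→1. L = 53/25 ≈ 2.1200.
Efficiency = H/L = 2.0179/2.1200 = 95.2%.

95.2%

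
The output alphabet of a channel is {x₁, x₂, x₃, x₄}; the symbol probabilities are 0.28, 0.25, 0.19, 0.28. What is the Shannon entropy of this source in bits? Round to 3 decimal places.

1.984 bits

H = −Σ pᵢ log₂ pᵢ.
−0.28·log₂(0.28) = 0.5142
−0.25·log₂(0.25) = 0.5000
−0.19·log₂(0.19) = 0.4552
−0.28·log₂(0.28) = 0.5142
Sum ≈ 1.9837 → 1.984 bits.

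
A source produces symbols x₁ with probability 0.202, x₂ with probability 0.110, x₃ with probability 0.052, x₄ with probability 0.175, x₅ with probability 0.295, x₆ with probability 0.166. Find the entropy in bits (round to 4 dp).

2.4279 bits

H = −Σ pᵢ log₂ pᵢ.
−0.202·log₂(0.202) = 0.4661
−0.110·log₂(0.110) = 0.3503
−0.052·log₂(0.052) = 0.2218
−0.175·log₂(0.175) = 0.4401
−0.295·log₂(0.295) = 0.5196
−0.166·log₂(0.166) = 0.4301
Sum ≈ 2.4279 → 2.4279 bits.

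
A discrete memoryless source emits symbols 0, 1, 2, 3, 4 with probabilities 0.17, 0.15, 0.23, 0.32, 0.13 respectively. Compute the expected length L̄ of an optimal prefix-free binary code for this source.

Repeatedly combine the two least-probable nodes; the expected code length is the sum of the merged weights.
merge 13/100 + 3/20 → 7/25
merge 17/100 + 23/100 → 2/5
merge 7/25 + 8/25 → 3/5
merge 2/5 + 3/5 → 1
L = 7/25 + 2/5 + 3/5 + 1 = 57/25 = 2.28 bits/symbol.

2.28 bits/symbol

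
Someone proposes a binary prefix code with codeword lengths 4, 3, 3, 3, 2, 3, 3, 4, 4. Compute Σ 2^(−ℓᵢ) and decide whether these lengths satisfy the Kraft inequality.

1.0625; no

With common denominator 2^4 = 16: Σ 2^(−ℓᵢ) = 1/16 + 2/16 + 2/16 + 2/16 + 4/16 + 2/16 + 2/16 + 1/16 + 1/16 = 17/16 = 1.0625.
Kraft's inequality requires Σ ≤ 1; here Σ = 1.0625 > 1, so no such prefix code exists.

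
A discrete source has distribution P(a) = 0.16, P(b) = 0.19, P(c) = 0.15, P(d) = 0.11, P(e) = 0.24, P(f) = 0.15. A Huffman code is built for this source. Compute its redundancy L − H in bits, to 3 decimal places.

0.026 bits

Entropy H = −Σ p log₂ p ≈ 2.5438 bits.
Huffman merges: 11/100+3/20→13/50; 3/20+4/25→31/100; 19/100+6/25→43/100; 13/50+31/100→57/100; 43/100+57/100→1. L = 257/100 ≈ 2.5700.
L − H = 2.5700 − 2.5438 = 0.026 bits.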